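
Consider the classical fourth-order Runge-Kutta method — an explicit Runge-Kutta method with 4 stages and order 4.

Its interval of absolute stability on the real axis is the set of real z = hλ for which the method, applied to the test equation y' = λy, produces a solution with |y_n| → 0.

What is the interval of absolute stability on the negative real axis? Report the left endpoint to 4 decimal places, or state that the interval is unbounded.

Set f=λy, z=hλ:
  order 4, 4-stage ⇒ R(z)=1+z+z^2/2+z^3/6+z^4/24
  (e.g. R(-0.54)=0.58310, |R|=0.58310)

Solve |R(x)|<1 on ℝ⁻.
x=-0.54: |R|=0.5831
|R(-3.07)|=1.5212 |R(-3.06)|=1.4996 |R(-1.88)|=0.3003
Bisect:
  x_lo=-3.5850 |R|=3.0445  x_hi=-0.3013 |R|=0.7399
  mid=-1.94317 |R|=0.31597 →hi
  mid=-2.76410 |R|=0.96851 →hi
  mid=-3.17456 |R|=1.76403 →lo
  mid=-2.96933 |R|=1.31483 →lo
  mid=-2.86672 |R|=1.12986 →lo
  mid=-2.81541 |R|=1.04636 →lo
  mid=-2.78975 |R|=1.00674 →lo
  ...
  [-2.78534,-2.78514] ⇒ x*=-2.7853
Interval (-2.7853, 0).

z∈(-2.7853,0).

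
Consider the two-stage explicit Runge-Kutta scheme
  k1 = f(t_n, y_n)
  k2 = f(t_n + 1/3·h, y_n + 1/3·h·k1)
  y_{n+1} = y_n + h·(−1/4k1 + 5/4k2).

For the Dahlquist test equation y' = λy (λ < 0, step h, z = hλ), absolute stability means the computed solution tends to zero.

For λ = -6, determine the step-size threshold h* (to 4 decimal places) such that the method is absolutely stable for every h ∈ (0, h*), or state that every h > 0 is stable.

On y'=λy, z=hλ:
  k1=λy_n ⇒ h·k1=z·y_n;  k2=λ(1+1/3z)y_n ⇒ h·k2=z(1+1/3z)y_n
  y_{n+1}/y_n = 1 − 1/4z + 5/4z(1+1/3z) = 1 + z + 5/12z²
  Hence R(z) = 1 + z + 5/12z².

Find x<0 with |R(x)|<1.
x=-1.4: |R|=0.4167
R=1: x+5/12x²=0 ⇒ x=−12/5=-2.4000; min R=1−1/(4·5/12)=0.4000>−1
Confirm numerically:
  x=-2.360: |R|=0.96067 <1
  x=-2.060: |R|=0.70817 <1
  x=-1.775: |R|=0.53776 <1
  x=-2.901: |R|=1.60558 >1
  x=-2.422: |R|=1.02220 >1
So |R|<1 on (-2.4000, 0).

(-2.4000,0); λ=-6 ⇒ h* = (12/5)/6 = 0.4000.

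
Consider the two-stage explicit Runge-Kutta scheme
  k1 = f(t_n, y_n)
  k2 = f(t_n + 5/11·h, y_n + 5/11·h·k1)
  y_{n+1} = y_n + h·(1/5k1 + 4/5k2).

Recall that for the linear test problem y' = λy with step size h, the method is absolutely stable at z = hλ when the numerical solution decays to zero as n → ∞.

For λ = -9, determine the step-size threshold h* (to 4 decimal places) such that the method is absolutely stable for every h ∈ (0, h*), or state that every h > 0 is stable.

On y'=λy, z=hλ:
  k1=λy_n ⇒ h·k1=z·y_n;  k2=λ(1+5/11z)y_n ⇒ h·k2=z(1+5/11z)y_n
  y_{n+1}/y_n = 1 + 1/5z + 4/5z(1+5/11z) = 1 + z + 4/11z²
  R(z) = 1 + z + 4/11z².

Need |R(x)|<1, x<0.
x=-1.15: |R|=0.3309
R=1: x+4/11x²=0 ⇒ x=−11/4=-2.7500; min R=1−1/(4·4/11)=0.3125>−1
Confirm numerically:
  x=-2.328: |R|=0.64276 <1
  x=-1.688: |R|=0.34813 <1
  x=-1.368: |R|=0.31252 <1
  x=-3.037: |R|=1.31695 >1
  x=-2.982: |R|=1.25157 >1
So |R|<1 on (-2.7500, 0).

(-2.7500,0); λ=-9 ⇒ h* = (11/4)/9 = 0.3056.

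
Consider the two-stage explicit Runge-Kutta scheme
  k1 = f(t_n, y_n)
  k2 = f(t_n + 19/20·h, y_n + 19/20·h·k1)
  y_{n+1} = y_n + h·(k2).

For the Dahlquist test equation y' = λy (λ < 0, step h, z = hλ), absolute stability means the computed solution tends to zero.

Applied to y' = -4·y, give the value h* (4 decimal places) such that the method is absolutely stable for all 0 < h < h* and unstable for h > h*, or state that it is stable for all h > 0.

On y'=λy, z=hλ:
  k1=λy_n ⇒ h·k1=z·y_n;  k2=λ(1+19/20z)y_n ⇒ h·k2=z(1+19/20z)y_n
  y_{n+1}/y_n = 1 + z(1+19/20z) = 1 + z + 19/20z²
  so R(z) = 1 + z + 19/20z².

Solve |R(x)|<1 on ℝ⁻.
x=-0.7: |R|=0.7655
R=1: x+19/20x²=0 ⇒ x=−20/19=-1.0526; min R=1−1/(4·19/20)=0.7368>−1
Confirm numerically:
  x=-0.953: |R|=0.90980 <1
  x=-0.824: |R|=0.82103 <1
  x=-0.625: |R|=0.74609 <1
  x=-0.448: |R|=0.74267 <1
  x=-1.562: |R|=1.75585 >1
  x=-1.217: |R|=1.19003 >1
Interval (-1.0526, 0).

(-1.0526,0); λ=-4 ⇒ h* = (20/19)/4 = 0.2632.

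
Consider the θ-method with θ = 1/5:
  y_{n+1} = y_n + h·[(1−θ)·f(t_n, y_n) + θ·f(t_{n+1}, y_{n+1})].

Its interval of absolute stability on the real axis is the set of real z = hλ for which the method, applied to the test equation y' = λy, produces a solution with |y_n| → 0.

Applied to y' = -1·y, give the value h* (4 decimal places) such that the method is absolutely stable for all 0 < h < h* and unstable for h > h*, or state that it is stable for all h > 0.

(-3.3333,0); λ=-1 ⇒ h* = (10/3)/1 = 3.3333.

Test eqn y'=λy, z=hλ:
  y_{n+1} = y_n + z·[4/5·y_n + 1/5·y_{n+1}] ⇒ (1 − 1/5z)y_{n+1} = (1 + 4/5z)y_n
  Hence R(z) = (1 + 4/5z)/(1 − 1/5z).

Need |R(x)|<1, x<0.
x=-0.39: |R|=0.6382
R=−1: 1+4/5x = −1+1/5x ⇒ -3/5x=2 ⇒ x=2/(-3/5)=-3.3333
Confirm numerically:
  x=-3.070: |R|=0.90211 <1
  x=-2.135: |R|=0.49615 <1
  x=-1.897: |R|=0.37524 <1
  x=-1.347: |R|=0.06113 <1
  x=-3.645: |R|=1.10816 >1
  x=-3.585: |R|=1.08794 >1
  x=-3.423: |R|=1.03194 >1
Interval (-3.3333, 0).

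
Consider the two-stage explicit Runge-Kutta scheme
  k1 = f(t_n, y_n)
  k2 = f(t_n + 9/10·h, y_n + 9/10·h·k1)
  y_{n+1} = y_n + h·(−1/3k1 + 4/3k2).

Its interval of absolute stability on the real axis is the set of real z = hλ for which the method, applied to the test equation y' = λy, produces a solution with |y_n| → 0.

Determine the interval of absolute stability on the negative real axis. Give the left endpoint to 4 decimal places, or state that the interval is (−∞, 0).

Test eqn y'=λy, z=hλ:
  k1=λy_n ⇒ h·k1=z·y_n;  k2=λ(1+9/10z)y_n ⇒ h·k2=z(1+9/10z)y_n
  y_{n+1}/y_n = 1 − 1/3z + 4/3z(1+9/10z) = 1 + z + 6/5z²
  so R(z) = 1 + z + 6/5z².

Solve |R(x)|<1 on ℝ⁻.
x=-1.6: |R|=2.4720
R=1: x+6/5x²=0 ⇒ x=−5/6=-0.8333; min R=1−1/(4·6/5)=0.7917>−1
Confirm numerically:
  x=-0.790: |R|=0.95892 <1
  x=-0.569: |R|=0.81951 <1
  x=-0.383: |R|=0.79303 <1
  x=-1.396: |R|=1.94258 >1
  x=-1.204: |R|=1.53554 >1
  x=-1.069: |R|=1.30231 >1
So |R|<1 on (-0.8333, 0).

(-0.8333, 0).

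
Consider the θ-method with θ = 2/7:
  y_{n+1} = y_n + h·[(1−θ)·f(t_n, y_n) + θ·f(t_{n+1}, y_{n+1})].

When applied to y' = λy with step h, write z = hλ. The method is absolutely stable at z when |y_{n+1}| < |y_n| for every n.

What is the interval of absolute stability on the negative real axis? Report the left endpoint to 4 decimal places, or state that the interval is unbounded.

(-4.6667, 0).

With y'=λy (z=hλ):
  y_{n+1} = y_n + z·[5/7·y_n + 2/7·y_{n+1}] ⇒ (1 − 2/7z)y_{n+1} = (1 + 5/7z)y_n
  ⇒ R(z) = (1 + 5/7z)/(1 − 2/7z).

Solve |R(x)|<1 on ℝ⁻.
x=-1.26: |R|=0.0735
R=−1: 1+5/7x = −1+2/7x ⇒ -3/7x=2 ⇒ x=2/(-3/7)=-4.6667
Confirm numerically:
  x=-2.312: |R|=0.39229 <1
  x=-2.267: |R|=0.37585 <1
  x=-2.072: |R|=0.30151 <1
  x=-5.028: |R|=1.06356 >1
  x=-4.809: |R|=1.02570 >1
So |R|<1 on (-4.6667, 0).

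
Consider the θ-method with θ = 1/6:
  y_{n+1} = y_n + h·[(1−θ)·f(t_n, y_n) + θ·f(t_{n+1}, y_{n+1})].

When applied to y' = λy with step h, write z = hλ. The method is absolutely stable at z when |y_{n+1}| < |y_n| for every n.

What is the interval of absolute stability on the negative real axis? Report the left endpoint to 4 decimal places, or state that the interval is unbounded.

Set f=λy, z=hλ:
  y_{n+1} = y_n + z·[5/6·y_n + 1/6·y_{n+1}] ⇒ (1 − 1/6z)y_{n+1} = (1 + 5/6z)y_n
  Hence R(z) = (1 + 5/6z)/(1 − 1/6z).

Find x<0 with |R(x)|<1.
x=-0.33: |R|=0.6872
R=−1: 1+5/6x = −1+1/6x ⇒ -2/3x=2 ⇒ x=2/(-2/3)=-3.0000
Confirm numerically:
  x=-2.375: |R|=0.70149 <1
  x=-2.093: |R|=0.55171 <1
  x=-1.862: |R|=0.42101 <1
  x=-1.701: |R|=0.32528 <1
  x=-3.439: |R|=1.18604 >1
  x=-3.288: |R|=1.12403 >1
Interval (-3.0000, 0).

(-3.0000, 0).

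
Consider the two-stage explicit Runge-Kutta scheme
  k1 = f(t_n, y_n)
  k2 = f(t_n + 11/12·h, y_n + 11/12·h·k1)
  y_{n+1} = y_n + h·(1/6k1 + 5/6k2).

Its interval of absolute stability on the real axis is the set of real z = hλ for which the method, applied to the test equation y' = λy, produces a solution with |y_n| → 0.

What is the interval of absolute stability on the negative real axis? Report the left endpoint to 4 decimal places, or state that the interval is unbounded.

Test eqn y'=λy, z=hλ:
  k1=λy_n ⇒ h·k1=z·y_n;  k2=λ(1+11/12z)y_n ⇒ h·k2=z(1+11/12z)y_n
  y_{n+1}/y_n = 1 + 1/6z + 5/6z(1+11/12z) = 1 + z + 55/72z²
  Hence R(z) = 1 + z + 55/72z².

Need |R(x)|<1, x<0.
x=-1.07: |R|=0.8046
R=1: x+55/72x²=0 ⇒ x=−72/55=-1.3091; min R=1−1/(4·55/72)=0.6727>−1
Confirm numerically:
  x=-1.055: |R|=0.79523 <1
  x=-0.642: |R|=0.67285 <1
  x=-0.583: |R|=0.67664 <1
  x=-1.712: |R|=1.52692 >1
  x=-1.518: |R|=1.24225 >1
  x=-1.469: |R|=1.17944 >1
So |R|<1 on (-1.3091, 0).

(-1.3091, 0).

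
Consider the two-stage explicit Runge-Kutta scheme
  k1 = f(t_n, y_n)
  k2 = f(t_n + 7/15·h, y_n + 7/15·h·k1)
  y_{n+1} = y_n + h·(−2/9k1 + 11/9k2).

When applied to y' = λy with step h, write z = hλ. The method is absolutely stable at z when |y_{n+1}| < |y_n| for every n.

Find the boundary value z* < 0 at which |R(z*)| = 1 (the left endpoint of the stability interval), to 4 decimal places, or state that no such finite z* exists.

Test eqn y'=λy, z=hλ:
  k1=λy_n ⇒ h·k1=z·y_n;  k2=λ(1+7/15z)y_n ⇒ h·k2=z(1+7/15z)y_n
  y_{n+1}/y_n = 1 − 2/9z + 11/9z(1+7/15z) = 1 + z + 77/135z²
  ⇒ R(z) = 1 + z + 77/135z².

Solve |R(x)|<1 on ℝ⁻.
x=-1.58: |R|=0.8439
R=1: x+77/135x²=0 ⇒ x=−135/77=-1.7532; min R=1−1/(4·77/135)=0.5617>−1
Confirm numerically:
  x=-1.592: |R|=0.85358 <1
  x=-1.333: |R|=0.68048 <1
  x=-0.942: |R|=0.56413 <1
  x=-2.283: |R|=1.68982 >1
  x=-2.005: |R|=1.28790 >1
  x=-1.815: |R|=1.06393 >1
Stable set (-1.7532, 0).

left endpoint -1.7532.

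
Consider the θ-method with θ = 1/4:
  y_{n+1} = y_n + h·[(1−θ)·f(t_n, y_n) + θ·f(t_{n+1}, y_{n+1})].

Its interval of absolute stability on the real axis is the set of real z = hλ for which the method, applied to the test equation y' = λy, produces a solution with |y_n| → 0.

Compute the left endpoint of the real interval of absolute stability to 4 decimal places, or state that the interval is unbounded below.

Test eqn y'=λy, z=hλ:
  y_{n+1} = y_n + z·[3/4·y_n + 1/4·y_{n+1}] ⇒ (1 − 1/4z)y_{n+1} = (1 + 3/4z)y_n
  R(z) = (1 + 3/4z)/(1 − 1/4z).

Find x<0 with |R(x)|<1.
x=-0.37: |R|=0.6613
R=−1: 1+3/4x = −1+1/4x ⇒ -1/2x=2 ⇒ x=2/(-1/2)=-4.0000
Confirm numerically:
  x=-3.330: |R|=0.81719 <1
  x=-2.880: |R|=0.67442 <1
  x=-2.268: |R|=0.44735 <1
  x=-4.573: |R|=1.13368 >1
  x=-4.488: |R|=1.11499 >1
  x=-4.283: |R|=1.06833 >1
Stable set (-4.0000, 0).

z* = -4.0000.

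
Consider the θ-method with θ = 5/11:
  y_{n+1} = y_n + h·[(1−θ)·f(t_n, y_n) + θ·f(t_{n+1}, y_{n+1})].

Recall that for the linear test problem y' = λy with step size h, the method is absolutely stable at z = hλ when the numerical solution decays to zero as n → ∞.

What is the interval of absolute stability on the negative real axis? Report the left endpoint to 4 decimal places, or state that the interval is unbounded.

z∈(-22.0000,0).

With y'=λy (z=hλ):
  y_{n+1} = y_n + z·[6/11·y_n + 5/11·y_{n+1}] ⇒ (1 − 5/11z)y_{n+1} = (1 + 6/11z)y_n
  so R(z) = (1 + 6/11z)/(1 − 5/11z).

Boundary: |R(x)|=1, x<0.
x=-1.19: |R|=0.2277
R=−1: 1+6/11x = −1+5/11x ⇒ -1/11x=2 ⇒ x=2/(-1/11)=-22.0000
Confirm numerically:
  x=-21.880: |R|=0.99900 <1
  x=-18.266: |R|=0.96351 <1
  x=-13.305: |R|=0.88784 <1
  x=-22.350: |R|=1.00285 >1
  x=-22.302: |R|=1.00247 >1
  x=-22.223: |R|=1.00183 >1
Interval (-22.0000, 0).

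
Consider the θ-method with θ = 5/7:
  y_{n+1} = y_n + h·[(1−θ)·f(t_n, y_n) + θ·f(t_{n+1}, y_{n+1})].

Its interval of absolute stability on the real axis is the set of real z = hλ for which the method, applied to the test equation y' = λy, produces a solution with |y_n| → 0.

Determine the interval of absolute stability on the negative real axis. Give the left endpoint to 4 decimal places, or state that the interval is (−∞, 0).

On y'=λy, z=hλ:
  y_{n+1} = y_n + z·[2/7·y_n + 5/7·y_{n+1}] ⇒ (1 − 5/7z)y_{n+1} = (1 + 2/7z)y_n
  ⇒ R(z) = (1 + 2/7z)/(1 − 5/7z).

Need |R(x)|<1, x<0.
x=-0.79: |R|=0.4950
x=-2: |R|=0.1765
x=-10: |R|=0.2281
x=-100: |R|=0.3807
θ=5/7≥1/2 ⇒ |1+2/7x|<|1−5/7x| ∀x<0 ⇒ interval (−∞,0).

interval (−∞, 0).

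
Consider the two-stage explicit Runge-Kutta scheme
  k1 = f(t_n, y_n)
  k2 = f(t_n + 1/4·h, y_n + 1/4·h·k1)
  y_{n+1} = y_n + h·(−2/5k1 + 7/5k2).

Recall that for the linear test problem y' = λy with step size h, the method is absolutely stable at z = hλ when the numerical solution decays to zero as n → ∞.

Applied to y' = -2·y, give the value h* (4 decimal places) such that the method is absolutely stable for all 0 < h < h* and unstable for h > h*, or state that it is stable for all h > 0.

(-2.8571,0); λ=-2 ⇒ h* = (20/7)/2 = 1.4286.

With y'=λy (z=hλ):
  k1=λy_n ⇒ h·k1=z·y_n;  k2=λ(1+1/4z)y_n ⇒ h·k2=z(1+1/4z)y_n
  y_{n+1}/y_n = 1 − 2/5z + 7/5z(1+1/4z) = 1 + z + 7/20z²
  Hence R(z) = 1 + z + 7/20z².

Find x<0 with |R(x)|<1.
x=-1.57: |R|=0.2927
R=1: x+7/20x²=0 ⇒ x=−20/7=-2.8571; min R=1−1/(4·7/20)=0.2857>−1
Confirm numerically:
  x=-2.145: |R|=0.46536 <1
  x=-1.946: |R|=0.37942 <1
  x=-1.304: |R|=0.29115 <1
  x=-3.392: |R|=1.63498 >1
  x=-3.261: |R|=1.46094 >1
  x=-3.012: |R|=1.16325 >1
So |R|<1 on (-2.8571, 0).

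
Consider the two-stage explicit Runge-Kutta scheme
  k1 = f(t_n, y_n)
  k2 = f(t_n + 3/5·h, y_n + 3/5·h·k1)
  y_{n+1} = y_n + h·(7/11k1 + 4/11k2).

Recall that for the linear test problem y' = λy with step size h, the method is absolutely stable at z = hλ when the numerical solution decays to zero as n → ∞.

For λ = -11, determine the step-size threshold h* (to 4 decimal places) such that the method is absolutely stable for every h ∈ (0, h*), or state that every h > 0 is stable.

Test eqn y'=λy, z=hλ:
  k1=λy_n ⇒ h·k1=z·y_n;  k2=λ(1+3/5z)y_n ⇒ h·k2=z(1+3/5z)y_n
  y_{n+1}/y_n = 1 + 7/11z + 4/11z(1+3/5z) = 1 + z + 12/55z²
  ⇒ R(z) = 1 + z + 12/55z².

Need |R(x)|<1, x<0.
x=-0.77: |R|=0.3594
R=1: x+12/55x²=0 ⇒ x=−55/12=-4.5833; min R=1−1/(4·12/55)=-0.1458>−1
Confirm numerically:
  x=-4.299: |R|=0.73331 <1
  x=-3.990: |R|=0.48348 <1
  x=-3.047: |R|=0.02135 <1
  x=-5.001: |R|=1.45573 >1
  x=-4.745: |R|=1.16737 >1
  x=-4.695: |R|=1.11439 >1
Interval (-4.5833, 0).

(-4.5833,0); λ=-11 ⇒ h* = (55/12)/11 = 0.4167.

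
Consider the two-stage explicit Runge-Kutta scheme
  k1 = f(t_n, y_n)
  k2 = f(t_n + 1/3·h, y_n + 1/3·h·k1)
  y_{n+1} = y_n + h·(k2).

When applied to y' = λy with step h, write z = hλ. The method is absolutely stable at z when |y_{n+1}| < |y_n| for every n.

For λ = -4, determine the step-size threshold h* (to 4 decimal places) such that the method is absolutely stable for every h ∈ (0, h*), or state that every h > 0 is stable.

(-3.0000,0); λ=-4 ⇒ h* = (3)/4 = 0.7500.

With y'=λy (z=hλ):
  k1=λy_n ⇒ h·k1=z·y_n;  k2=λ(1+1/3z)y_n ⇒ h·k2=z(1+1/3z)y_n
  y_{n+1}/y_n = 1 + z(1+1/3z) = 1 + z + 1/3z²
  Hence R(z) = 1 + z + 1/3z².

Solve |R(x)|<1 on ℝ⁻.
x=-1.29: |R|=0.2647
R=1: x+1/3x²=0 ⇒ x=−3=-3.0000; min R=1−1/(4·1/3)=0.2500>−1
Confirm numerically:
  x=-2.609: |R|=0.65996 <1
  x=-2.439: |R|=0.54391 <1
  x=-1.673: |R|=0.25998 <1
  x=-1.346: |R|=0.25791 <1
  x=-3.558: |R|=1.66179 >1
  x=-3.488: |R|=1.56738 >1
  x=-3.214: |R|=1.22927 >1
Stable set (-3.0000, 0).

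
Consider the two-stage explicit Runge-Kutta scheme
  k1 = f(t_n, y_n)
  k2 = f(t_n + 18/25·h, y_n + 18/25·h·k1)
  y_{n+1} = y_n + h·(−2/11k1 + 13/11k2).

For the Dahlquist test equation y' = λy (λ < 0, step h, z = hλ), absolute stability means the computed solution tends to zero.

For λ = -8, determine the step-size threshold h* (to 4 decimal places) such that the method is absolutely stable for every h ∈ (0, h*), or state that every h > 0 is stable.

(-1.1752,0); λ=-8 ⇒ h* = (275/234)/8 = 0.1469.

Set f=λy, z=hλ:
  k1=λy_n ⇒ h·k1=z·y_n;  k2=λ(1+18/25z)y_n ⇒ h·k2=z(1+18/25z)y_n
  y_{n+1}/y_n = 1 − 2/11z + 13/11z(1+18/25z) = 1 + z + 234/275z²
  R(z) = 1 + z + 234/275z².

Boundary: |R(x)|=1, x<0.
x=-1.01: |R|=0.8580
R=1: x+234/275x²=0 ⇒ x=−275/234=-1.1752; min R=1−1/(4·234/275)=0.7062>−1
Confirm numerically:
  x=-1.150: |R|=0.97533 <1
  x=-0.760: |R|=0.73149 <1
  x=-0.653: |R|=0.70984 <1
  x=-0.603: |R|=0.70640 <1
  x=-1.715: |R|=1.78772 >1
  x=-1.631: |R|=1.63256 >1
Stable set (-1.1752, 0).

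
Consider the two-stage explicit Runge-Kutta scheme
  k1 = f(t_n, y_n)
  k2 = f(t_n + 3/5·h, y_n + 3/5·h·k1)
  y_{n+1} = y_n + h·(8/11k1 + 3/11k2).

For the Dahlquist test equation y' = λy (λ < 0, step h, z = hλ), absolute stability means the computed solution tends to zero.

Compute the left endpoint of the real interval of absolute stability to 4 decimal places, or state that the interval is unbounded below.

left endpoint -6.1111.

Test eqn y'=λy, z=hλ:
  k1=λy_n ⇒ h·k1=z·y_n;  k2=λ(1+3/5z)y_n ⇒ h·k2=z(1+3/5z)y_n
  y_{n+1}/y_n = 1 + 8/11z + 3/11z(1+3/5z) = 1 + z + 9/55z²
  Hence R(z) = 1 + z + 9/55z².

Boundary: |R(x)|=1, x<0.
x=-0.41: |R|=0.6175
R=1: x+9/55x²=0 ⇒ x=−55/9=-6.1111; min R=1−1/(4·9/55)=-0.5278>−1
Confirm numerically:
  x=-5.716: |R|=0.63043 <1
  x=-5.189: |R|=0.21703 <1
  x=-4.728: |R|=0.07008 <1
  x=-3.773: |R|=0.44355 <1
  x=-6.613: |R|=1.54311 >1
  x=-6.215: |R|=1.10565 >1
Stable set (-6.1111, 0).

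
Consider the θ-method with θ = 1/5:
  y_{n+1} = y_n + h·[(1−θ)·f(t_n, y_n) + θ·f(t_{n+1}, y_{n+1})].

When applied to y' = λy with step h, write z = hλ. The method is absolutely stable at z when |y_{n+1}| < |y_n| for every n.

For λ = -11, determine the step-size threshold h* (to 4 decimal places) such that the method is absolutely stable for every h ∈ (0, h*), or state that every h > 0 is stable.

(-3.3333,0); λ=-11 ⇒ h* = (10/3)/11 = 0.3030.

Set f=λy, z=hλ:
  y_{n+1} = y_n + z·[4/5·y_n + 1/5·y_{n+1}] ⇒ (1 − 1/5z)y_{n+1} = (1 + 4/5z)y_n
  Hence R(z) = (1 + 4/5z)/(1 − 1/5z).

Solve |R(x)|<1 on ℝ⁻.
x=-1.66: |R|=0.2462
R=−1: 1+4/5x = −1+1/5x ⇒ -3/5x=2 ⇒ x=2/(-3/5)=-3.3333
Confirm numerically:
  x=-3.141: |R|=0.92912 <1
  x=-2.876: |R|=0.82580 <1
  x=-2.355: |R|=0.60095 <1
  x=-3.820: |R|=1.16553 >1
  x=-3.545: |R|=1.07431 >1
So |R|<1 on (-3.3333, 0).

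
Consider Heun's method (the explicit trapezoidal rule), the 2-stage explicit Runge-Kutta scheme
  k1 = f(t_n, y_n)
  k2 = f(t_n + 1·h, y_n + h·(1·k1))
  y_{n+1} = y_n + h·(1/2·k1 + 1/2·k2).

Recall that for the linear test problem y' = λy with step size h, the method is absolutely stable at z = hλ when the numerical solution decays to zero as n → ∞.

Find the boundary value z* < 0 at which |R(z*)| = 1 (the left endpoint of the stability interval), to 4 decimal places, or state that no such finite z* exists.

z* = -2.0000.

Test eqn y'=λy, z=hλ:
  order 2, 2-stage ⇒ R(z)=1+z+z^2/2
  (e.g. R(-0.85)=0.51125, |R|=0.51125)

Find x<0 with |R(x)|<1.
x=-0.85: |R|=0.5112
|R(-1.45)|=0.6013 |R(-0.7)|=0.5450 |R(-0.51)|=0.6200
Bisect:
  x_lo=-2.8997 |R|=2.3044  x_hi=-0.2272 |R|=0.7986
  mid=-1.56346 |R|=0.65874 →hi
  mid=-2.23157 |R|=1.25839 →lo
  mid=-1.89751 |R|=0.90277 →hi
  mid=-2.06454 |R|=1.06663 →lo
  mid=-1.98103 |R|=0.98121 →hi
  mid=-2.02279 |R|=1.02305 →lo
  mid=-2.00191 |R|=1.00191 →lo
  mid=-1.99147 |R|=0.99150 →hi
  ...
  [-2.00011,-1.99995] ⇒ x*=-2.0000
So |R|<1 on (-2.0000, 0).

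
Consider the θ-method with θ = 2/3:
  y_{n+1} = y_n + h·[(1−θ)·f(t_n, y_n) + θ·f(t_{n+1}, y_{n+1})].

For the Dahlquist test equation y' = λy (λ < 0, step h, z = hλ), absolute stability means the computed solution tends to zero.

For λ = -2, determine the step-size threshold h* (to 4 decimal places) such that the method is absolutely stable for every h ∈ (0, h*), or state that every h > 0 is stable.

(−∞, 0) — no finite endpoint. Any h>0 works for λ=-2.

Set f=λy, z=hλ:
  y_{n+1} = y_n + z·[1/3·y_n + 2/3·y_{n+1}] ⇒ (1 − 2/3z)y_{n+1} = (1 + 1/3z)y_n
  ⇒ R(z) = (1 + 1/3z)/(1 − 2/3z).

Boundary: |R(x)|=1, x<0.
x=-1.44: |R|=0.2653
x=-2: |R|=0.1429
x=-10: |R|=0.3043
x=-100: |R|=0.4778
θ=2/3≥1/2 ⇒ |1+1/3x|<|1−2/3x| ∀x<0 ⇒ interval (−∞,0).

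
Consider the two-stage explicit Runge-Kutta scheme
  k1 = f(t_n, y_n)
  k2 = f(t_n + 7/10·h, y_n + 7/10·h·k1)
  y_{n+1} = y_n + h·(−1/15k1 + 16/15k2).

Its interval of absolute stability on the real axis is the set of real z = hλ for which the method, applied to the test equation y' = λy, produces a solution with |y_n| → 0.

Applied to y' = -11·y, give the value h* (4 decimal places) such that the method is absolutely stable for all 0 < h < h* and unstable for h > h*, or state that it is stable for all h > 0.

Test eqn y'=λy, z=hλ:
  k1=λy_n ⇒ h·k1=z·y_n;  k2=λ(1+7/10z)y_n ⇒ h·k2=z(1+7/10z)y_n
  y_{n+1}/y_n = 1 − 1/15z + 16/15z(1+7/10z) = 1 + z + 56/75z²
  Hence R(z) = 1 + z + 56/75z².

Need |R(x)|<1, x<0.
x=-0.57: |R|=0.6726
R=1: x+56/75x²=0 ⇒ x=−75/56=-1.3393; min R=1−1/(4·56/75)=0.6652>−1
Confirm numerically:
  x=-0.972: |R|=0.73344 <1
  x=-0.835: |R|=0.68559 <1
  x=-0.740: |R|=0.66887 <1
  x=-1.759: |R|=1.55125 >1
  x=-1.713: |R|=1.47800 >1
  x=-1.605: |R|=1.31843 >1
So |R|<1 on (-1.3393, 0).

(-1.3393,0); λ=-11 ⇒ h* = (75/56)/11 = 0.1218.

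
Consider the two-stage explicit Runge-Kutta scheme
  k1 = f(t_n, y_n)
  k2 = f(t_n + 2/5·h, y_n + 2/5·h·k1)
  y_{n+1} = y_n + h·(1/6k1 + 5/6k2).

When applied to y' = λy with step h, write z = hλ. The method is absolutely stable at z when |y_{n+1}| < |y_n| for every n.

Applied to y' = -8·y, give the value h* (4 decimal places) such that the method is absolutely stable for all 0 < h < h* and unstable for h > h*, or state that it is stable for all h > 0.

Test eqn y'=λy, z=hλ:
  k1=λy_n ⇒ h·k1=z·y_n;  k2=λ(1+2/5z)y_n ⇒ h·k2=z(1+2/5z)y_n
  y_{n+1}/y_n = 1 + 1/6z + 5/6z(1+2/5z) = 1 + z + 1/3z²
  so R(z) = 1 + z + 1/3z².

Find x<0 with |R(x)|<1.
x=-0.72: |R|=0.4528
R=1: x+1/3x²=0 ⇒ x=−3=-3.0000; min R=1−1/(4·1/3)=0.2500>−1
Confirm numerically:
  x=-2.648: |R|=0.68930 <1
  x=-1.696: |R|=0.26281 <1
  x=-1.214: |R|=0.27727 <1
  x=-3.555: |R|=1.65768 >1
  x=-3.530: |R|=1.62363 >1
  x=-3.182: |R|=1.19304 >1
So |R|<1 on (-3.0000, 0).

(-3.0000,0); λ=-8 ⇒ h* = (3)/8 = 0.3750.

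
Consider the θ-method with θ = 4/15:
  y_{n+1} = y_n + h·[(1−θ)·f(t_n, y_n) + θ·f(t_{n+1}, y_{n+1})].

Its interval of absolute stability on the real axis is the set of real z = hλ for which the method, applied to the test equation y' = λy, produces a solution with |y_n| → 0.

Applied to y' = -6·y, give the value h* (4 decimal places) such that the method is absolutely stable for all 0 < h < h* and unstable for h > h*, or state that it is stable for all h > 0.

On y'=λy, z=hλ:
  y_{n+1} = y_n + z·[11/15·y_n + 4/15·y_{n+1}] ⇒ (1 − 4/15z)y_{n+1} = (1 + 11/15z)y_n
  ⇒ R(z) = (1 + 11/15z)/(1 − 4/15z).

Boundary: |R(x)|=1, x<0.
x=-1.77: |R|=0.2024
R=−1: 1+11/15x = −1+4/15x ⇒ -7/15x=2 ⇒ x=2/(-7/15)=-4.2857
Confirm numerically:
  x=-3.414: |R|=0.78706 <1
  x=-2.684: |R|=0.56435 <1
  x=-1.992: |R|=0.30094 <1
  x=-1.984: |R|=0.29752 <1
  x=-4.559: |R|=1.05756 >1
  x=-4.547: |R|=1.05511 >1
  x=-4.381: |R|=1.02051 >1
So |R|<1 on (-4.2857, 0).

(-4.2857,0); λ=-6 ⇒ h* = (30/7)/6 = 0.7143.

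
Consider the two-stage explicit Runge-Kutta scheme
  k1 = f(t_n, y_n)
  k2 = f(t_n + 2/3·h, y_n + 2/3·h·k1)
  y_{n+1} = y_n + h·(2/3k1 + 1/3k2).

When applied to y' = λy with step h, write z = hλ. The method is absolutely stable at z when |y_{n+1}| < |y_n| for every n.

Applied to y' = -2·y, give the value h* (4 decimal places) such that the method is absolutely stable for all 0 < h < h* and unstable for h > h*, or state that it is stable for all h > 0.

Set f=λy, z=hλ:
  k1=λy_n ⇒ h·k1=z·y_n;  k2=λ(1+2/3z)y_n ⇒ h·k2=z(1+2/3z)y_n
  y_{n+1}/y_n = 1 + 2/3z + 1/3z(1+2/3z) = 1 + z + 2/9z²
  R(z) = 1 + z + 2/9z².

Solve |R(x)|<1 on ℝ⁻.
x=-0.76: |R|=0.3684
R=1: x+2/9x²=0 ⇒ x=−9/2=-4.5000; min R=1−1/(4·2/9)=-0.1250>−1
Confirm numerically:
  x=-4.163: |R|=0.68824 <1
  x=-3.426: |R|=0.18233 <1
  x=-3.121: |R|=0.04359 <1
  x=-2.258: |R|=0.12499 <1
  x=-4.634: |R|=1.13799 >1
  x=-4.603: |R|=1.10536 >1
Stable set (-4.5000, 0).

(-4.5000,0); λ=-2 ⇒ h* = (9/2)/2 = 2.2500.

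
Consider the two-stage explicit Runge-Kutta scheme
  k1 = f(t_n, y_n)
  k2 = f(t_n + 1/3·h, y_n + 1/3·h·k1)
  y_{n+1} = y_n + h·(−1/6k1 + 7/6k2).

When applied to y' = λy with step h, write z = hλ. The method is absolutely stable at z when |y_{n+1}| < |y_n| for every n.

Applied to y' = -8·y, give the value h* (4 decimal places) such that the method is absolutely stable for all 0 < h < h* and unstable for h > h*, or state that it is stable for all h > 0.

With y'=λy (z=hλ):
  k1=λy_n ⇒ h·k1=z·y_n;  k2=λ(1+1/3z)y_n ⇒ h·k2=z(1+1/3z)y_n
  y_{n+1}/y_n = 1 − 1/6z + 7/6z(1+1/3z) = 1 + z + 7/18z²
  Hence R(z) = 1 + z + 7/18z².

Boundary: |R(x)|=1, x<0.
x=-1.41: |R|=0.3632
R=1: x+7/18x²=0 ⇒ x=−18/7=-2.5714; min R=1−1/(4·7/18)=0.3571>−1
Confirm numerically:
  x=-2.299: |R|=0.75643 <1
  x=-2.091: |R|=0.60933 <1
  x=-1.699: |R|=0.42357 <1
  x=-1.471: |R|=0.37049 <1
  x=-3.100: |R|=1.63722 >1
  x=-2.946: |R|=1.42913 >1
So |R|<1 on (-2.5714, 0).

(-2.5714,0); λ=-8 ⇒ h* = (18/7)/8 = 0.3214.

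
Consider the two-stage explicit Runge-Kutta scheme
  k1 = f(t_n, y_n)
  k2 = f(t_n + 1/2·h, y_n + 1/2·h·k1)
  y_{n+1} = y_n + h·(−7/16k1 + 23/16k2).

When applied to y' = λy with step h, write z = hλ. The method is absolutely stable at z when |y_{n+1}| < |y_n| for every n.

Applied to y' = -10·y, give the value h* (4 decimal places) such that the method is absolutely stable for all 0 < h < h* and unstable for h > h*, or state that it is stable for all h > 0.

Set f=λy, z=hλ:
  k1=λy_n ⇒ h·k1=z·y_n;  k2=λ(1+1/2z)y_n ⇒ h·k2=z(1+1/2z)y_n
  y_{n+1}/y_n = 1 − 7/16z + 23/16z(1+1/2z) = 1 + z + 23/32z²
  Hence R(z) = 1 + z + 23/32z².

Boundary: |R(x)|=1, x<0.
x=-0.5: |R|=0.6797
R=1: x+23/32x²=0 ⇒ x=−32/23=-1.3913; min R=1−1/(4·23/32)=0.6522>−1
Confirm numerically:
  x=-1.172: |R|=0.81526 <1
  x=-1.044: |R|=0.73939 <1
  x=-0.720: |R|=0.65260 <1
  x=-0.573: |R|=0.66299 <1
  x=-1.570: |R|=1.20165 >1
  x=-1.447: |R|=1.05793 >1
Interval (-1.3913, 0).

(-1.3913,0); λ=-10 ⇒ h* = (32/23)/10 = 0.1391.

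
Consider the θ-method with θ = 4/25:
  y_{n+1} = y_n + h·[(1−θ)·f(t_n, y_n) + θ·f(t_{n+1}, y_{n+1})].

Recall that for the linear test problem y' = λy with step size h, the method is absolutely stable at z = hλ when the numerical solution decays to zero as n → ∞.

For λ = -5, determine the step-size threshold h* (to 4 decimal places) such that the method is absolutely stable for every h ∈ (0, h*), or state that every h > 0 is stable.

(-2.9412,0); λ=-5 ⇒ h* = (50/17)/5 = 0.5882.

Test eqn y'=λy, z=hλ:
  y_{n+1} = y_n + z·[21/25·y_n + 4/25·y_{n+1}] ⇒ (1 − 4/25z)y_{n+1} = (1 + 21/25z)y_n
  so R(z) = (1 + 21/25z)/(1 − 4/25z).

Boundary: |R(x)|=1, x<0.
x=-0.36: |R|=0.6596
R=−1: 1+21/25x = −1+4/25x ⇒ -17/25x=2 ⇒ x=2/(-17/25)=-2.9412
Confirm numerically:
  x=-2.312: |R|=0.68769 <1
  x=-1.875: |R|=0.44231 <1
  x=-1.403: |R|=0.14579 <1
  x=-3.530: |R|=1.25588 >1
  x=-3.243: |R|=1.13513 >1
Interval (-2.9412, 0).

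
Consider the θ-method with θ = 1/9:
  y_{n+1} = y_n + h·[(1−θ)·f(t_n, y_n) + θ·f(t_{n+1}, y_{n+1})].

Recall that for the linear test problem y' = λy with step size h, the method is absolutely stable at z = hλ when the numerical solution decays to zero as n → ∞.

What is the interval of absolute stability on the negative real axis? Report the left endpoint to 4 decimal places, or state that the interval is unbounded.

(-2.5714, 0).

Test eqn y'=λy, z=hλ:
  y_{n+1} = y_n + z·[8/9·y_n + 1/9·y_{n+1}] ⇒ (1 − 1/9z)y_{n+1} = (1 + 8/9z)y_n
  Hence R(z) = (1 + 8/9z)/(1 − 1/9z).

Boundary: |R(x)|=1, x<0.
x=-1.69: |R|=0.4228
R=−1: 1+8/9x = −1+1/9x ⇒ -7/9x=2 ⇒ x=2/(-7/9)=-2.5714
Confirm numerically:
  x=-2.466: |R|=0.93564 <1
  x=-2.195: |R|=0.76463 <1
  x=-1.874: |R|=0.55104 <1
  x=-2.961: |R|=1.22799 >1
  x=-2.823: |R|=1.14895 >1
Stable set (-2.5714, 0).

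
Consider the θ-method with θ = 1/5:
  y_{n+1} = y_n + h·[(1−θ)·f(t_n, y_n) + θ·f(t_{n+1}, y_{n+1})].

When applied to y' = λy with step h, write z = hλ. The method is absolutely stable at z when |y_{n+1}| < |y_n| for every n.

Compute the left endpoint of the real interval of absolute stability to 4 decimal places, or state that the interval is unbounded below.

Test eqn y'=λy, z=hλ:
  y_{n+1} = y_n + z·[4/5·y_n + 1/5·y_{n+1}] ⇒ (1 − 1/5z)y_{n+1} = (1 + 4/5z)y_n
  Hence R(z) = (1 + 4/5z)/(1 − 1/5z).

Find x<0 with |R(x)|<1.
x=-0.3: |R|=0.7170
R=−1: 1+4/5x = −1+1/5x ⇒ -3/5x=2 ⇒ x=2/(-3/5)=-3.3333
Confirm numerically:
  x=-3.144: |R|=0.93026 <1
  x=-2.549: |R|=0.68830 <1
  x=-1.900: |R|=0.37681 <1
  x=-1.829: |R|=0.33914 <1
  x=-3.657: |R|=1.11216 >1
  x=-3.444: |R|=1.03932 >1
Interval (-3.3333, 0).

left endpoint -3.3333.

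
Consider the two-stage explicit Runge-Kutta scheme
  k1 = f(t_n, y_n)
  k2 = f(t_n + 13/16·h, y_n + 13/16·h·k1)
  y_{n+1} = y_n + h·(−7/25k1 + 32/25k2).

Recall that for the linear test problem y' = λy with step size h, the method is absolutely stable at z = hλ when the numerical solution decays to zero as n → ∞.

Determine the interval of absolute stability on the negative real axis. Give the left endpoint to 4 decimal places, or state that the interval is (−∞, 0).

On y'=λy, z=hλ:
  k1=λy_n ⇒ h·k1=z·y_n;  k2=λ(1+13/16z)y_n ⇒ h·k2=z(1+13/16z)y_n
  y_{n+1}/y_n = 1 − 7/25z + 32/25z(1+13/16z) = 1 + z + 26/25z²
  Hence R(z) = 1 + z + 26/25z².

Need |R(x)|<1, x<0.
x=-0.91: |R|=0.9512
R=1: x+26/25x²=0 ⇒ x=−25/26=-0.9615; min R=1−1/(4·26/25)=0.7596>−1
Confirm numerically:
  x=-0.916: |R|=0.95662 <1
  x=-0.771: |R|=0.84722 <1
  x=-0.688: |R|=0.80428 <1
  x=-0.419: |R|=0.76358 <1
  x=-1.482: |R|=1.80218 >1
  x=-1.390: |R|=1.61938 >1
  x=-1.217: |R|=1.32333 >1
Interval (-0.9615, 0).

(-0.9615, 0).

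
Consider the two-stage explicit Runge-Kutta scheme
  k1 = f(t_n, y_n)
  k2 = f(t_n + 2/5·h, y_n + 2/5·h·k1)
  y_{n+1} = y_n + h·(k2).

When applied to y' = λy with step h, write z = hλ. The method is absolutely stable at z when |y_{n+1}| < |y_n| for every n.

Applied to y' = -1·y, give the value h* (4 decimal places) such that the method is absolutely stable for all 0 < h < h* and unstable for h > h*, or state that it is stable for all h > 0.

(-2.5000,0); λ=-1 ⇒ h* = (5/2)/1 = 2.5000.

Set f=λy, z=hλ:
  k1=λy_n ⇒ h·k1=z·y_n;  k2=λ(1+2/5z)y_n ⇒ h·k2=z(1+2/5z)y_n
  y_{n+1}/y_n = 1 + z(1+2/5z) = 1 + z + 2/5z²
  R(z) = 1 + z + 2/5z².

Need |R(x)|<1, x<0.
x=-0.63: |R|=0.5288
R=1: x+2/5x²=0 ⇒ x=−5/2=-2.5000; min R=1−1/(4·2/5)=0.3750>−1
Confirm numerically:
  x=-2.304: |R|=0.81937 <1
  x=-1.309: |R|=0.37639 <1
  x=-1.200: |R|=0.37600 <1
  x=-2.951: |R|=1.53236 >1
  x=-2.869: |R|=1.42346 >1
Stable set (-2.5000, 0).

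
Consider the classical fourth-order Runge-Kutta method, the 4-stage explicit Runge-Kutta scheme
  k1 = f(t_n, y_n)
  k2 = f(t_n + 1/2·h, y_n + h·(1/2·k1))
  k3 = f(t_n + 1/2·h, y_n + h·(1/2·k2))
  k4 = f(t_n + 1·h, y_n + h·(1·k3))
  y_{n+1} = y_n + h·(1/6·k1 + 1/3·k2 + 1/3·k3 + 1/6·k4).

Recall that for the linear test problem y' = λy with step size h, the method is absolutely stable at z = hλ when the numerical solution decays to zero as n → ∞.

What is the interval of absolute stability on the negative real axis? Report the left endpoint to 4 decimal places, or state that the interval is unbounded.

(-2.7853, 0).

With y'=λy (z=hλ):
  order 4, 4-stage ⇒ R(z)=1+z+z^2/2+z^3/6+z^4/24
  (e.g. R(-0.46)=0.63144, |R|=0.63144)

Find x<0 with |R(x)|<1.
x=-0.46: |R|=0.6314
|R(-2.91)|=1.2049 |R(-2.12)|=0.3808 |R(-2.01)|=0.3367
Bisect:
  x_lo=-3.5636 |R|=2.9633  x_hi=-0.3452 |R|=0.7081
  mid=-1.95443 |R|=0.31916 →hi
  mid=-2.75903 |R|=0.96112 →hi
  mid=-3.16134 |R|=1.73164 →lo
  mid=-2.96018 |R|=1.29733 →lo
  mid=-2.85961 |R|=1.11795 →lo
  mid=-2.80932 |R|=1.03683 →lo
  mid=-2.78418 |R|=0.99832 →hi
  mid=-2.79675 |R|=1.01741 →lo
  ...
  [-2.78535,-2.78516] ⇒ x*=-2.7853
Interval (-2.7853, 0).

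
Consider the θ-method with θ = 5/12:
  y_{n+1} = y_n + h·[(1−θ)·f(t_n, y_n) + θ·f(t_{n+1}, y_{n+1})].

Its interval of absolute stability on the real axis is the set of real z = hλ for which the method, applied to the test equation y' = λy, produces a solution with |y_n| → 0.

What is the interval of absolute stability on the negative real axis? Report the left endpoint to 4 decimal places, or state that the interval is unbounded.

z∈(-12.0000,0).

With y'=λy (z=hλ):
  y_{n+1} = y_n + z·[7/12·y_n + 5/12·y_{n+1}] ⇒ (1 − 5/12z)y_{n+1} = (1 + 7/12z)y_n
  ⇒ R(z) = (1 + 7/12z)/(1 − 5/12z).

Solve |R(x)|<1 on ℝ⁻.
x=-1.49: |R|=0.0807
R=−1: 1+7/12x = −1+5/12x ⇒ -1/6x=2 ⇒ x=2/(-1/6)=-12.0000
Confirm numerically:
  x=-9.884: |R|=0.93110 <1
  x=-6.267: |R|=0.73541 <1
  x=-5.176: |R|=0.63970 <1
  x=-12.489: |R|=1.01314 >1
  x=-12.285: |R|=1.00776 >1
  x=-12.073: |R|=1.00202 >1
Stable set (-12.0000, 0).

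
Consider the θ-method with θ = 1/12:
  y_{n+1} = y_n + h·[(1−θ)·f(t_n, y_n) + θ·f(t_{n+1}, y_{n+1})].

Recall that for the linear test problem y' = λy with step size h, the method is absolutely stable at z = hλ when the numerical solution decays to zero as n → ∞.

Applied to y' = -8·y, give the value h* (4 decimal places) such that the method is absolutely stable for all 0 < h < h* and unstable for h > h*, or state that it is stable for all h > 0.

Set f=λy, z=hλ:
  y_{n+1} = y_n + z·[11/12·y_n + 1/12·y_{n+1}] ⇒ (1 − 1/12z)y_{n+1} = (1 + 11/12z)y_n
  Hence R(z) = (1 + 11/12z)/(1 − 1/12z).

Boundary: |R(x)|=1, x<0.
x=-1.53: |R|=0.3570
R=−1: 1+11/12x = −1+1/12x ⇒ -5/6x=2 ⇒ x=2/(-5/6)=-2.4000
Confirm numerically:
  x=-2.127: |R|=0.80675 <1
  x=-1.858: |R|=0.60889 <1
  x=-1.602: |R|=0.41332 <1
  x=-2.918: |R|=1.34723 >1
  x=-2.864: |R|=1.31216 >1
  x=-2.440: |R|=1.02770 >1
Interval (-2.4000, 0).

(-2.4000,0); λ=-8 ⇒ h* = (12/5)/8 = 0.3000.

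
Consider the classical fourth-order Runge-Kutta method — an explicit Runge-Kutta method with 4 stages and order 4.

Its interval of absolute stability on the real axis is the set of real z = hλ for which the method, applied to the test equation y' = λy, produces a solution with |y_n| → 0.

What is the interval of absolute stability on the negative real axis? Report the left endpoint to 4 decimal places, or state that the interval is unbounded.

z∈(-2.7853,0).

With y'=λy (z=hλ):
  order 4, 4-stage ⇒ R(z)=1+z+z^2/2+z^3/6+z^4/24
  (e.g. R(-0.92)=0.40327, |R|=0.40327)

Find x<0 with |R(x)|<1.
x=-0.92: |R|=0.4033
|R(-2.46)|=0.6106 |R(-1.55)|=0.2711 |R(-1.27)|=0.3034
Bisect:
  x_lo=-3.3509 |R|=2.2458  x_hi=-0.3985 |R|=0.6714
  mid=-1.87471 |R|=0.29910 →hi
  mid=-2.61282 |R|=0.76962 →hi
  mid=-2.98188 |R|=1.33916 →lo
  mid=-2.79735 |R|=1.01833 →lo
  mid=-2.70509 |R|=0.88565 →hi
  mid=-2.75122 |R|=0.94983 →hi
  mid=-2.77428 |R|=0.98353 →hi
  ...
  [-2.78546,-2.78528] ⇒ x*=-2.7853
Interval (-2.7853, 0).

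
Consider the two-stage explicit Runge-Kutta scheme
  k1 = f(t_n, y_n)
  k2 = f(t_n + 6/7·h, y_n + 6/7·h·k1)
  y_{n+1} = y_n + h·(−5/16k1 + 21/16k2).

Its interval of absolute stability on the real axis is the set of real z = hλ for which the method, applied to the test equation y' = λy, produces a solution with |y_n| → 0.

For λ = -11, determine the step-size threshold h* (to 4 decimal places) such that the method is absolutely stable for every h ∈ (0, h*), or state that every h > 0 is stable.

On y'=λy, z=hλ:
  k1=λy_n ⇒ h·k1=z·y_n;  k2=λ(1+6/7z)y_n ⇒ h·k2=z(1+6/7z)y_n
  y_{n+1}/y_n = 1 − 5/16z + 21/16z(1+6/7z) = 1 + z + 9/8z²
  Hence R(z) = 1 + z + 9/8z².

Need |R(x)|<1, x<0.
x=-1.18: |R|=1.3864
R=1: x+9/8x²=0 ⇒ x=−8/9=-0.8889; min R=1−1/(4·9/8)=0.7778>−1
Confirm numerically:
  x=-0.849: |R|=0.96190 <1
  x=-0.736: |R|=0.87341 <1
  x=-0.663: |R|=0.83152 <1
  x=-0.646: |R|=0.82348 <1
  x=-1.293: |R|=1.58783 >1
  x=-0.912: |R|=1.02371 >1
So |R|<1 on (-0.8889, 0).

(-0.8889,0); λ=-11 ⇒ h* = (8/9)/11 = 0.0808.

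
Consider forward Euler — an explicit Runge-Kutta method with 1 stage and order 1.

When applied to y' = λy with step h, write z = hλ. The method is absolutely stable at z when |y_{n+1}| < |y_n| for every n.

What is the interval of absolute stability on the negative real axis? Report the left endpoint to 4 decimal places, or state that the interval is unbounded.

(-2.0000, 0).

With y'=λy (z=hλ):
  order 1, 1-stage ⇒ R(z)=1+z
  (e.g. R(-0.68)=0.32000, |R|=0.32000)

Need |R(x)|<1, x<0.
x=-0.68: |R|=0.3200
|R(-2.03)|=1.0300 |R(-1.37)|=0.3700 |R(-1.13)|=0.1300
Bisect:
  x_lo=-2.3400 |R|=1.3400  x_hi=-0.0854 |R|=0.9146
  mid=-1.21271 |R|=0.21271 →hi
  mid=-1.77634 |R|=0.77634 →hi
  mid=-2.05816 |R|=1.05816 →lo
  mid=-1.91725 |R|=0.91725 →hi
  mid=-1.98771 |R|=0.98771 →hi
  mid=-2.02294 |R|=1.02294 →lo
  mid=-2.00532 |R|=1.00532 →lo
  mid=-1.99651 |R|=0.99651 →hi
  ...
  [-2.00009,-1.99995] ⇒ x*=-2.0000
Stable set (-2.0000, 0).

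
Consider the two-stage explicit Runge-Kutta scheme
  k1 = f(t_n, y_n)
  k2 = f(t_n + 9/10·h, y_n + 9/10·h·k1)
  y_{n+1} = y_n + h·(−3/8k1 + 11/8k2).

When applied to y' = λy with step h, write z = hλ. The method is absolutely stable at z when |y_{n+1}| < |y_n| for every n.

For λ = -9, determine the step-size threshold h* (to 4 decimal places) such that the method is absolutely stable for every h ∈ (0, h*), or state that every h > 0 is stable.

With y'=λy (z=hλ):
  k1=λy_n ⇒ h·k1=z·y_n;  k2=λ(1+9/10z)y_n ⇒ h·k2=z(1+9/10z)y_n
  y_{n+1}/y_n = 1 − 3/8z + 11/8z(1+9/10z) = 1 + z + 99/80z²
  Hence R(z) = 1 + z + 99/80z².

Solve |R(x)|<1 on ℝ⁻.
x=-0.56: |R|=0.8281
R=1: x+99/80x²=0 ⇒ x=−80/99=-0.8081; min R=1−1/(4·99/80)=0.7980>−1
Confirm numerically:
  x=-0.497: |R|=0.80867 <1
  x=-0.471: |R|=0.80353 <1
  x=-0.452: |R|=0.80083 <1
  x=-0.387: |R|=0.79834 <1
  x=-1.227: |R|=1.63609 >1
  x=-0.992: |R|=1.22578 >1
  x=-0.951: |R|=1.16820 >1
Stable set (-0.8081, 0).

(-0.8081,0); λ=-9 ⇒ h* = (80/99)/9 = 0.0898.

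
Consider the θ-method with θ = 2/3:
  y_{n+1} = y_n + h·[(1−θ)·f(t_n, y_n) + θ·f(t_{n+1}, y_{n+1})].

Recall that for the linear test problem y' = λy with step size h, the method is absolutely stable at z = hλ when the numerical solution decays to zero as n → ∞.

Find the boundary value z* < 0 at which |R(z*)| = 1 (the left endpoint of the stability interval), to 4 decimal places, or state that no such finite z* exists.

(−∞, 0) — no finite endpoint.

With y'=λy (z=hλ):
  y_{n+1} = y_n + z·[1/3·y_n + 2/3·y_{n+1}] ⇒ (1 − 2/3z)y_{n+1} = (1 + 1/3z)y_n
  Hence R(z) = (1 + 1/3z)/(1 − 2/3z).

Solve |R(x)|<1 on ℝ⁻.
x=-1.5: |R|=0.2500
x=-2: |R|=0.1429
x=-10: |R|=0.3043
x=-100: |R|=0.4778
θ=2/3≥1/2 ⇒ |1+1/3x|<|1−2/3x| ∀x<0 ⇒ interval (−∞,0).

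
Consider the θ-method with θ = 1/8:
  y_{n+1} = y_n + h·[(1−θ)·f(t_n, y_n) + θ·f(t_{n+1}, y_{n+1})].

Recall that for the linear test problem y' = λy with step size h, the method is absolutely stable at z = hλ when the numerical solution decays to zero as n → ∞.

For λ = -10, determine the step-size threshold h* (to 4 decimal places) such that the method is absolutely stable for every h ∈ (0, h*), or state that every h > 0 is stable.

(-2.6667,0); λ=-10 ⇒ h* = (8/3)/10 = 0.2667.

With y'=λy (z=hλ):
  y_{n+1} = y_n + z·[7/8·y_n + 1/8·y_{n+1}] ⇒ (1 − 1/8z)y_{n+1} = (1 + 7/8z)y_n
  so R(z) = (1 + 7/8z)/(1 − 1/8z).

Boundary: |R(x)|=1, x<0.
x=-1.22: |R|=0.0586
R=−1: 1+7/8x = −1+1/8x ⇒ -3/4x=2 ⇒ x=2/(-3/4)=-2.6667
Confirm numerically:
  x=-2.325: |R|=0.80145 <1
  x=-1.930: |R|=0.55488 <1
  x=-1.579: |R|=0.31872 <1
  x=-1.310: |R|=0.12567 <1
  x=-3.010: |R|=1.18710 >1
  x=-2.825: |R|=1.08776 >1
Interval (-2.6667, 0).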